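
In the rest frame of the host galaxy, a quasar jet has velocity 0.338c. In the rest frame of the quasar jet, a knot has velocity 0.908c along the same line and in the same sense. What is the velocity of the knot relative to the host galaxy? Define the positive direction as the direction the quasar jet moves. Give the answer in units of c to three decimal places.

0.953c

With v = 0.338 and u' = 0.908 (in units of c),
u = (u' + v)/(1 + u'v/c²):
u = (0.908 + 0.338) / (1 + 0.908·0.338) = 1.2460/1.3069 = 0.9534
(Galilean addition would give +1.246c, exceeding c.)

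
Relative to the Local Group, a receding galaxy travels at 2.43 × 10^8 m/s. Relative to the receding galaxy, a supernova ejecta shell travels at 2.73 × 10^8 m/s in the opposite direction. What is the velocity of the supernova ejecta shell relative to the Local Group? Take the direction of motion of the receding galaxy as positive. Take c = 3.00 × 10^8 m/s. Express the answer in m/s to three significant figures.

In units of c (dividing by 3.00 × 10^8 m/s): v = 0.810, u' = -0.910.
u = (u' + v)/(1 + u'v/c²):
u = (-0.910 + 0.810) / (1 + (-0.910)·0.810) = -0.1000/0.2629 = -0.3804
Converting back: u = -0.3804 × 3.00 × 10^8 m/s.

-1.14 × 10^8 m/s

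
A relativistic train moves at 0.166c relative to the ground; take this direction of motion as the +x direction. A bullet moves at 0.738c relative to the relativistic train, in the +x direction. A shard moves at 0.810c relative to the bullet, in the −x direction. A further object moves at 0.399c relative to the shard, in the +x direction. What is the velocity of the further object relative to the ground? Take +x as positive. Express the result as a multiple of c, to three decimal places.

+0.388c

Apply u = (u' + v)/(1 + u'v/c²) successively, working outward toward the ground.
Start: velocity of the relativistic train relative to the ground = 0.1660c.
Compose with the bullet (u' = 0.738 in the relativistic train frame): u_1 = (0.738 + 0.166) / (1 + 0.738·0.166) = 0.9040/1.1225 = 0.8053.
Compose with the shard (u' = -0.810 in the bullet frame): u_2 = (-0.810 + 0.805) / (1 + (-0.810)·0.805) = -0.0047/0.3477 = -0.0134.
Compose with the further object (u' = 0.399 in the shard frame): u_3 = (0.399 + (-0.013)) / (1 + 0.399·(-0.013)) = 0.3856/0.9947 = 0.3877.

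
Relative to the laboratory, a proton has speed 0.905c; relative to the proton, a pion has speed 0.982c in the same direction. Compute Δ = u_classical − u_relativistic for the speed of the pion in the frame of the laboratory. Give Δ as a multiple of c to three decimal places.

Δ = 0.888c

Galilean: u_cl = 0.982 + 0.905 = 1.8870.
Relativistic: u_rel = (0.982 + 0.905) / (1 + 0.982·0.905) = 1.8870/1.8887 = 0.9991.
Δ = 1.8870 − 0.9991 = 0.8879.
(The classical prediction exceeds c; the relativistic result does not.)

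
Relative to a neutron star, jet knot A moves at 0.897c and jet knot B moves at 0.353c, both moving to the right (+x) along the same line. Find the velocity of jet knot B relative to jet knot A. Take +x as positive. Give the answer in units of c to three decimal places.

β_A = 0.897, β_B = 0.353.
Transform to A's frame with the inverse velocity-addition law: u' = (u − v)/(1 − uv/c²), taking u = β_B and v = β_A.
u' = (0.353 − 0.897) / (1 − (0.897)(0.353)) = -0.5440/0.6834 = -0.7961.

-0.796c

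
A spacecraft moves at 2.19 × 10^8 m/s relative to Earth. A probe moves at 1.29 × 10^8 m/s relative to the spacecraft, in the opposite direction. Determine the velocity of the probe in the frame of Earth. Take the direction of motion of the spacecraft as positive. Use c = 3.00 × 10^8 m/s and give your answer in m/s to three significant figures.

In units of c (dividing by 3.00 × 10^8 m/s): v = 0.730, u' = -0.430.
u = (u' + v)/(1 + u'v/c²):
u = (-0.430 + 0.730) / (1 + (-0.430)·0.730) = 0.3000/0.6861 = 0.4373
Converting back: u = 0.4373 × 3.00 × 10^8 m/s.

+1.31 × 10^8 m/s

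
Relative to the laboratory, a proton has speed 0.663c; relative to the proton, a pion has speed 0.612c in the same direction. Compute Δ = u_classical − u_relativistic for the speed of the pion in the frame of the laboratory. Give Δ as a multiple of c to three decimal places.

Galilean: u_cl = 0.612 + 0.663 = 1.2750.
Relativistic: u_rel = (0.612 + 0.663) / (1 + 0.612·0.663) = 1.2750/1.4058 = 0.9070.
Δ = 1.2750 − 0.9070 = 0.3680.
(The classical prediction exceeds c; the relativistic result does not.)

Δ = 0.368c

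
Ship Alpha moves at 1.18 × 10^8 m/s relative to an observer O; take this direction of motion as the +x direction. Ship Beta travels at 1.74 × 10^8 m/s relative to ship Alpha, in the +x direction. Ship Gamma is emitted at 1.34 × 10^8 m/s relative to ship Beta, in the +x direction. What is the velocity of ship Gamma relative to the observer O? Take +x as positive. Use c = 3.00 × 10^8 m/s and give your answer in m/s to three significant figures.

Apply u = (u' + v)/(1 + u'v/c²) successively, working outward toward the observer O.
(Dividing each given speed by c = 3.00 × 10^8 m/s to work in units of c.)
Start: velocity of ship Alpha relative to the observer O = 0.3933c.
Compose with ship Beta (u' = 0.580 in ship Alpha frame): u_1 = (0.580 + 0.393) / (1 + 0.580·0.393) = 0.9733/1.2281 = 0.7925.
Compose with ship Gamma (u' = 0.447 in ship Beta frame): u_2 = (0.447 + 0.793) / (1 + 0.447·0.793) = 1.2392/1.3540 = 0.9152.
So u = 0.9152 × 3.00 × 10^8 m/s.

2.75 × 10^8 m/s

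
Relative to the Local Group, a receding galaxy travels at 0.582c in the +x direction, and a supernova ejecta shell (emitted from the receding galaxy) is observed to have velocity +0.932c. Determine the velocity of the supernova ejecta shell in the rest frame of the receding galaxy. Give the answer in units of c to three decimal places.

Invert the composition law: u' = (u − v)/(1 − uv/c²).
u' = (0.932 − 0.582) / (1 − (0.932)(0.582)) = 0.3500/0.4576 = 0.7649.

+0.765c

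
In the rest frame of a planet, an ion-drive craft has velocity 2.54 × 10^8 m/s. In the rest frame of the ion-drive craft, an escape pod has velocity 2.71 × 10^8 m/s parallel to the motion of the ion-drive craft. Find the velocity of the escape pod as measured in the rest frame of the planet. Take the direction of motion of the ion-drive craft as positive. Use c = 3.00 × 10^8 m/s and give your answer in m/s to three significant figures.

In units of c (dividing by 3.00 × 10^8 m/s): v = 0.847, u' = 0.903.
u = (u' + v)/(1 + u'v/c²):
u = (0.903 + 0.847) / (1 + 0.903·0.847) = 1.7500/1.7648 = 0.9916
(Galilean addition would give +1.750c, exceeding c.)
Converting back: u = 0.9916 × 3.00 × 10^8 m/s.

2.97 × 10^8 m/s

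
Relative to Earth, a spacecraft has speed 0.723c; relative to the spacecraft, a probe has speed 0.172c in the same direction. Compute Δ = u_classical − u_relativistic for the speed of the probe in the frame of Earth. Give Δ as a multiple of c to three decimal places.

Galilean: u_cl = 0.172 + 0.723 = 0.8950.
Relativistic: u_rel = (0.172 + 0.723) / (1 + 0.172·0.723) = 0.8950/1.1244 = 0.7960.
Δ = 0.8950 − 0.7960 = 0.0990.

Δ = 0.099c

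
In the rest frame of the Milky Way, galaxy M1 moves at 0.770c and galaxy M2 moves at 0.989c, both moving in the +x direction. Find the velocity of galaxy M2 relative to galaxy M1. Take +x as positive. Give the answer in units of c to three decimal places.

+0.918c

β_A = 0.770, β_B = 0.989.
Transform to A's frame with the inverse velocity-addition law: u' = (u − v)/(1 − uv/c²), taking u = β_B and v = β_A.
u' = (0.989 − 0.770) / (1 − (0.770)(0.989)) = 0.2190/0.2385 = 0.9184.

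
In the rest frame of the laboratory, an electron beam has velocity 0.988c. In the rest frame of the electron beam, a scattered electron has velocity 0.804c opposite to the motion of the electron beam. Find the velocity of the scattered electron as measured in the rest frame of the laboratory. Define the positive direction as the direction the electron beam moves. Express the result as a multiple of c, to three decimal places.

+0.895c

With v = 0.988 and u' = -0.804 (in units of c),
u = (u' + v)/(1 + u'v/c²):
u = (-0.804 + 0.988) / (1 + (-0.804)·0.988) = 0.1840/0.2056 = 0.8947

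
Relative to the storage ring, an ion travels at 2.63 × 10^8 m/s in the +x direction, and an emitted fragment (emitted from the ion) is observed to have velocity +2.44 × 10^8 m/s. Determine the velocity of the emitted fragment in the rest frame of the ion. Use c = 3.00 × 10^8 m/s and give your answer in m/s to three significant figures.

-6.62 × 10^7 m/s

v = 0.877c, u = 0.813c.
Invert the composition law: u' = (u − v)/(1 − uv/c²).
u' = (0.813 − 0.877) / (1 − (0.813)(0.877)) = -0.0633/0.2870 = -0.2207.
u' = -0.2207 × 3.00 × 10^8 m/s.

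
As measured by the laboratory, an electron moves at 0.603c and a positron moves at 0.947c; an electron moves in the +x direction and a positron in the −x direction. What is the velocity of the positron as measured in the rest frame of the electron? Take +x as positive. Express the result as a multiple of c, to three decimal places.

-0.987c

β_A = 0.603, β_B = -0.947.
Transform to A's frame with the inverse velocity-addition law: u' = (u − v)/(1 − uv/c²), taking u = β_B and v = β_A.
u' = (-0.947 − 0.603) / (1 − (0.603)(-0.947)) = -1.5500/1.5710 = -0.9866.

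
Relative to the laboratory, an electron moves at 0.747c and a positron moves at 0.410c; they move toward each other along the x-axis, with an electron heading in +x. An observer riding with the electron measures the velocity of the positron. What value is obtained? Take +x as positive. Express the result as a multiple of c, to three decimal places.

-0.886c

β_A = 0.747, β_B = -0.410.
Transform to A's frame with the inverse velocity-addition law: u' = (u − v)/(1 − uv/c²), taking u = β_B and v = β_A.
u' = (-0.410 − 0.747) / (1 − (0.747)(-0.410)) = -1.1570/1.3063 = -0.8857.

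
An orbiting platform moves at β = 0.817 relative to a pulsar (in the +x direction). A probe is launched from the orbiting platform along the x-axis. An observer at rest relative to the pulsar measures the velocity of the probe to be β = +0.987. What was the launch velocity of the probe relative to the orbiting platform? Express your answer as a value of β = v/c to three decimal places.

β = +0.878

Invert the composition law: u' = (u − v)/(1 − uv/c²).
u' = (0.987 − 0.817) / (1 − (0.987)(0.817)) = 0.1700/0.1936 = 0.8780.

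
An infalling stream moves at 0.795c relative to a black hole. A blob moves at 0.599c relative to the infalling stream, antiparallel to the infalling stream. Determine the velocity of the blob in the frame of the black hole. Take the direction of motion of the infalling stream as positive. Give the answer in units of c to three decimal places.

+0.374c

With v = 0.795 and u' = -0.599 (in units of c),
u = (u' + v)/(1 + u'v/c²):
u = (-0.599 + 0.795) / (1 + (-0.599)·0.795) = 0.1960/0.5238 = 0.3742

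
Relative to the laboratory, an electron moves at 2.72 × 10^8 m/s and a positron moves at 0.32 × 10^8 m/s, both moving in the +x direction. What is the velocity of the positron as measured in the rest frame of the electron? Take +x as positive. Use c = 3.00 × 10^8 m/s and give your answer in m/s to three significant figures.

-2.66 × 10^8 m/s

β_A = 0.907, β_B = 0.107 (dividing each by c = 3.00 × 10^8 m/s).
Transform to A's frame with the inverse velocity-addition law: u' = (u − v)/(1 − uv/c²), taking u = β_B and v = β_A.
u' = (0.107 − 0.907) / (1 − (0.907)(0.107)) = -0.8000/0.9033 = -0.8857.
u' = -0.8857 × 3.00 × 10^8 m/s.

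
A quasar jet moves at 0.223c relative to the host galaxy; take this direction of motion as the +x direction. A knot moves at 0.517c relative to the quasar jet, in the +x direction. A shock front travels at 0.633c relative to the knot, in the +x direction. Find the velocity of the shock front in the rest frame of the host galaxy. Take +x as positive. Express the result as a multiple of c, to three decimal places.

Apply u = (u' + v)/(1 + u'v/c²) successively, working outward toward the host galaxy.
Start: velocity of the quasar jet relative to the host galaxy = 0.2230c.
Compose with the knot (u' = 0.517 in the quasar jet frame): u_1 = (0.517 + 0.223) / (1 + 0.517·0.223) = 0.7400/1.1153 = 0.6635.
Compose with the shock front (u' = 0.633 in the knot frame): u_2 = (0.633 + 0.664) / (1 + 0.633·0.664) = 1.2965/1.4200 = 0.9130.

0.913c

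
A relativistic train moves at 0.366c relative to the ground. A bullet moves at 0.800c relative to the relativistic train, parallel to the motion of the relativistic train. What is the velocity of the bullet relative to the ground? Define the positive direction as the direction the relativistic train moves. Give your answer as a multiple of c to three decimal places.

With v = 0.366 and u' = 0.800 (in units of c),
u = (u' + v)/(1 + u'v/c²):
u = (0.800 + 0.366) / (1 + 0.800·0.366) = 1.1660/1.2928 = 0.9019
(Galilean addition would give +1.166c, exceeding c.)

0.902c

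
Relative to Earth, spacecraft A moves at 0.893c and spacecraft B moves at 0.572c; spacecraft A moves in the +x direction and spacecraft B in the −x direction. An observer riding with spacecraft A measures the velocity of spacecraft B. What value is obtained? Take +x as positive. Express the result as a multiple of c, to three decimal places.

β_A = 0.893, β_B = -0.572.
Transform to A's frame with the inverse velocity-addition law: u' = (u − v)/(1 − uv/c²), taking u = β_B and v = β_A.
u' = (-0.572 − 0.893) / (1 − (0.893)(-0.572)) = -1.4650/1.5108 = -0.9697.

-0.970c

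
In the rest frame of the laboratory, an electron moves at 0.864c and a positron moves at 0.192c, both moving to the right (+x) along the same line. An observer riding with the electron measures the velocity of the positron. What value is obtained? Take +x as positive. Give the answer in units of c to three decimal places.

-0.806c

β_A = 0.864, β_B = 0.192.
Transform to A's frame with the inverse velocity-addition law: u' = (u − v)/(1 − uv/c²), taking u = β_B and v = β_A.
u' = (0.192 − 0.864) / (1 − (0.864)(0.192)) = -0.6720/0.8341 = -0.8056.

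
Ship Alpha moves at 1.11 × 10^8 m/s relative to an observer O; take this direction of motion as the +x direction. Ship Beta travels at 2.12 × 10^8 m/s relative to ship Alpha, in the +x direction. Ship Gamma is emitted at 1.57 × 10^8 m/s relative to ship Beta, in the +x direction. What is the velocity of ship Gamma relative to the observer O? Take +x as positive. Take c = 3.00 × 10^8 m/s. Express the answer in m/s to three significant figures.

Apply u = (u' + v)/(1 + u'v/c²) successively, working outward toward the observer O.
(Dividing each given speed by c = 3.00 × 10^8 m/s to work in units of c.)
Start: velocity of ship Alpha relative to the observer O = 0.3700c.
Compose with ship Beta (u' = 0.707 in ship Alpha frame): u_1 = (0.707 + 0.370) / (1 + 0.707·0.370) = 1.0767/1.2615 = 0.8535.
Compose with ship Gamma (u' = 0.523 in ship Beta frame): u_2 = (0.523 + 0.854) / (1 + 0.523·0.854) = 1.3768/1.4467 = 0.9517.
So u = 0.9517 × 3.00 × 10^8 m/s.

2.86 × 10^8 m/s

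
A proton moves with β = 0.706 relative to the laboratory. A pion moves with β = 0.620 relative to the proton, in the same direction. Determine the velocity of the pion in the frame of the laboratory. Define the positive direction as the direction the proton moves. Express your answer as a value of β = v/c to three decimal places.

With v = 0.706 and u' = 0.620 (in units of c),
u = (u' + v)/(1 + u'v/c²):
u = (0.620 + 0.706) / (1 + 0.620·0.706) = 1.3260/1.4377 = 0.9223

β = 0.922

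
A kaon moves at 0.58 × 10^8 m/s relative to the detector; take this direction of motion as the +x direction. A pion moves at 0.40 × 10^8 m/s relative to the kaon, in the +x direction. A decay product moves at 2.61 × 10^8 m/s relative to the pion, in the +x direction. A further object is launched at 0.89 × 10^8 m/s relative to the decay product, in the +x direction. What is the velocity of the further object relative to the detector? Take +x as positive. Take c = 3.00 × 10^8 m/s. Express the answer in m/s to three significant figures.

Apply u = (u' + v)/(1 + u'v/c²) successively, working outward toward the detector.
(Dividing each given speed by c = 3.00 × 10^8 m/s to work in units of c.)
Start: velocity of the kaon relative to the detector = 0.1933c.
Compose with the pion (u' = 0.133 in the kaon frame): u_1 = (0.133 + 0.193) / (1 + 0.133·0.193) = 0.3267/1.0258 = 0.3185.
Compose with the decay product (u' = 0.870 in the pion frame): u_2 = (0.870 + 0.318) / (1 + 0.870·0.318) = 1.1885/1.2771 = 0.9306.
Compose with the further object (u' = 0.297 in the decay product frame): u_3 = (0.297 + 0.931) / (1 + 0.297·0.931) = 1.2273/1.2761 = 0.9618.
So u = 0.9618 × 3.00 × 10^8 m/s.

2.89 × 10^8 m/s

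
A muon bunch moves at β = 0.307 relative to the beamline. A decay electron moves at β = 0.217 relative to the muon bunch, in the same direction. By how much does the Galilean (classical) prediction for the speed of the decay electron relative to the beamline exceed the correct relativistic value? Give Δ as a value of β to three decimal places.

Δ = 0.033

Galilean: u_cl = 0.217 + 0.307 = 0.5240.
Relativistic: u_rel = (0.217 + 0.307) / (1 + 0.217·0.307) = 0.5240/1.0666 = 0.4913.
Δ = 0.5240 − 0.4913 = 0.0327.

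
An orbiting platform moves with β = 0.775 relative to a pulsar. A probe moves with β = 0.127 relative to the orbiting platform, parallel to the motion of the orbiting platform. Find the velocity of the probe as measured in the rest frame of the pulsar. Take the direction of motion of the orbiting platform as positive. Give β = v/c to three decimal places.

With v = 0.775 and u' = 0.127 (in units of c),
u = (u' + v)/(1 + u'v/c²):
u = (0.127 + 0.775) / (1 + 0.127·0.775) = 0.9020/1.0984 = 0.8212
(Galilean addition would give +0.902c.)

β = 0.821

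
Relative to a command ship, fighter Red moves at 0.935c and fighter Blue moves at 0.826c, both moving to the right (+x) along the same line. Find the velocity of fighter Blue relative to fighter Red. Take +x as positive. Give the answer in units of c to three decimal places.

β_A = 0.935, β_B = 0.826.
Transform to A's frame with the inverse velocity-addition law: u' = (u − v)/(1 − uv/c²), taking u = β_B and v = β_A.
u' = (0.826 − 0.935) / (1 − (0.935)(0.826)) = -0.1090/0.2277 = -0.4787.

-0.479c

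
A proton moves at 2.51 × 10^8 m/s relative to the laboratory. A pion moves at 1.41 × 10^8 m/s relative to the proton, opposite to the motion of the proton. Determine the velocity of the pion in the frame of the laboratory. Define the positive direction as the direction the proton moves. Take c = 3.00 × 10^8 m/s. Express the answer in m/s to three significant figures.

In units of c (dividing by 3.00 × 10^8 m/s): v = 0.837, u' = -0.470.
u = (u' + v)/(1 + u'v/c²):
u = (-0.470 + 0.837) / (1 + (-0.470)·0.837) = 0.3667/0.6068 = 0.6043
Converting back: u = 0.6043 × 3.00 × 10^8 m/s.

+1.81 × 10^8 m/s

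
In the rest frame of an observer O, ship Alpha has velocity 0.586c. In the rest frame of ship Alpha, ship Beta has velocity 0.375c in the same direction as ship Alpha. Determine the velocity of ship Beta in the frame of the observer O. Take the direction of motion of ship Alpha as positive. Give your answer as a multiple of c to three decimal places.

With v = 0.586 and u' = 0.375 (in units of c),
u = (u' + v)/(1 + u'v/c²):
u = (0.375 + 0.586) / (1 + 0.375·0.586) = 0.9610/1.2197 = 0.7879

0.788c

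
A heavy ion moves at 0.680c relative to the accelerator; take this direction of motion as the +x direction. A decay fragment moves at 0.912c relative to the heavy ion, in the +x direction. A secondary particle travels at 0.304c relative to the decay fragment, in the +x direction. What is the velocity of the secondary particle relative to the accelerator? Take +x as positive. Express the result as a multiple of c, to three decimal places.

0.991c

Apply u = (u' + v)/(1 + u'v/c²) successively, working outward toward the accelerator.
Start: velocity of the heavy ion relative to the accelerator = 0.6800c.
Compose with the decay fragment (u' = 0.912 in the heavy ion frame): u_1 = (0.912 + 0.680) / (1 + 0.912·0.680) = 1.5920/1.6202 = 0.9826.
Compose with the secondary particle (u' = 0.304 in the decay fragment frame): u_2 = (0.304 + 0.983) / (1 + 0.304·0.983) = 1.2866/1.2987 = 0.9907.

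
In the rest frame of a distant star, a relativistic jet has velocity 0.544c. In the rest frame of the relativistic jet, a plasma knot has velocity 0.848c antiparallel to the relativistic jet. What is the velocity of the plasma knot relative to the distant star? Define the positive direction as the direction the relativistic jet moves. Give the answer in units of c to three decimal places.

-0.564c

With v = 0.544 and u' = -0.848 (in units of c),
u = (u' + v)/(1 + u'v/c²):
u = (-0.848 + 0.544) / (1 + (-0.848)·0.544) = -0.3040/0.5387 = -0.5643
(Galilean addition would give -0.304c.)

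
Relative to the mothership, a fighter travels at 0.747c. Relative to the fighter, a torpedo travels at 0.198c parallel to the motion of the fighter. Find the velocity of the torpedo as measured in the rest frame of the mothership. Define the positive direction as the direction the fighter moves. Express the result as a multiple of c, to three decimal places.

0.823c

With v = 0.747 and u' = 0.198 (in units of c),
u = (u' + v)/(1 + u'v/c²):
u = (0.198 + 0.747) / (1 + 0.198·0.747) = 0.9450/1.1479 = 0.8232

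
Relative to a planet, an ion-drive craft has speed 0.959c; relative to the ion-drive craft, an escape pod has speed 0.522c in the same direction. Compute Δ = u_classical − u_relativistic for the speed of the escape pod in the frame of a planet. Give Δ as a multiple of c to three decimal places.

Δ = 0.494c

Galilean: u_cl = 0.522 + 0.959 = 1.4810.
Relativistic: u_rel = (0.522 + 0.959) / (1 + 0.522·0.959) = 1.4810/1.5006 = 0.9869.
Δ = 1.4810 − 0.9869 = 0.4941.
(The classical prediction exceeds c; the relativistic result does not.)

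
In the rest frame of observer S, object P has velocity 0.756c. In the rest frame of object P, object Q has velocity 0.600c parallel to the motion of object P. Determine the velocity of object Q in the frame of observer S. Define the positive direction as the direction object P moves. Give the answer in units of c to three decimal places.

With v = 0.756 and u' = 0.600 (in units of c),
u = (u' + v)/(1 + u'v/c²):
u = (0.600 + 0.756) / (1 + 0.600·0.756) = 1.3560/1.4536 = 0.9329
(Galilean addition would give +1.356c, exceeding c.)

0.933c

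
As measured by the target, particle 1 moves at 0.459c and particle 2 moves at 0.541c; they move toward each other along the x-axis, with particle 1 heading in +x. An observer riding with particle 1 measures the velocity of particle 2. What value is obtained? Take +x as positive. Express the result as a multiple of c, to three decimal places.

-0.801c

β_A = 0.459, β_B = -0.541.
Transform to A's frame with the inverse velocity-addition law: u' = (u − v)/(1 − uv/c²), taking u = β_B and v = β_A.
u' = (-0.541 − 0.459) / (1 − (0.459)(-0.541)) = -1.0000/1.2483 = -0.8011.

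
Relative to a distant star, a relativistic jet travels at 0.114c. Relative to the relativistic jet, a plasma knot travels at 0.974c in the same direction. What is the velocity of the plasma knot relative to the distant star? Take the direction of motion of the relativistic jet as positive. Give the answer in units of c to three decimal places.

With v = 0.114 and u' = 0.974 (in units of c),
u = (u' + v)/(1 + u'v/c²):
u = (0.974 + 0.114) / (1 + 0.974·0.114) = 1.0880/1.1110 = 0.9793
(Galilean addition would give +1.088c, exceeding c.)

0.979c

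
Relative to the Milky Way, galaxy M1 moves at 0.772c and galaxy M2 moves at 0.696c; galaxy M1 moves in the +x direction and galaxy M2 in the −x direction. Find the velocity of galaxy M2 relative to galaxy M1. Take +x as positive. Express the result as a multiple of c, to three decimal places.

-0.955c

β_A = 0.772, β_B = -0.696.
Transform to A's frame with the inverse velocity-addition law: u' = (u − v)/(1 − uv/c²), taking u = β_B and v = β_A.
u' = (-0.696 − 0.772) / (1 − (0.772)(-0.696)) = -1.4680/1.5373 = -0.9549.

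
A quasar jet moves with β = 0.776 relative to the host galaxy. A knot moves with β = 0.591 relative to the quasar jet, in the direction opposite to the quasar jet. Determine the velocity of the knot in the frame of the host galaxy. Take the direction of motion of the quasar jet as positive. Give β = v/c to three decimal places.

With v = 0.776 and u' = -0.591 (in units of c),
u = (u' + v)/(1 + u'v/c²):
u = (-0.591 + 0.776) / (1 + (-0.591)·0.776) = 0.1850/0.5414 = 0.3417
(Galilean addition would give +0.185c.)

β = +0.342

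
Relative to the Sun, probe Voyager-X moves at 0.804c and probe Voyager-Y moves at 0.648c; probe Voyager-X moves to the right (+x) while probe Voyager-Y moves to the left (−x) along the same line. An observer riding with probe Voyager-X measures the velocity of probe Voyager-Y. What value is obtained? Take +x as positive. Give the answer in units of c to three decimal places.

β_A = 0.804, β_B = -0.648.
Transform to A's frame with the inverse velocity-addition law: u' = (u − v)/(1 − uv/c²), taking u = β_B and v = β_A.
u' = (-0.648 − 0.804) / (1 − (0.804)(-0.648)) = -1.4520/1.5210 = -0.9546.

-0.955c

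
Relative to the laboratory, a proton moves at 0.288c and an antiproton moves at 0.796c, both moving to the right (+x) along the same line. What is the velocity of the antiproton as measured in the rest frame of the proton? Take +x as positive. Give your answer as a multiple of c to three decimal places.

+0.659c

β_A = 0.288, β_B = 0.796.
Transform to A's frame with the inverse velocity-addition law: u' = (u − v)/(1 − uv/c²), taking u = β_B and v = β_A.
u' = (0.796 − 0.288) / (1 − (0.288)(0.796)) = 0.5080/0.7708 = 0.6591.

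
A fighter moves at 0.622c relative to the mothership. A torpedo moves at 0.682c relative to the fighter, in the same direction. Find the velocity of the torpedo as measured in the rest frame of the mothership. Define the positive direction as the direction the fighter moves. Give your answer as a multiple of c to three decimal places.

0.916c

With v = 0.622 and u' = 0.682 (in units of c),
u = (u' + v)/(1 + u'v/c²):
u = (0.682 + 0.622) / (1 + 0.682·0.622) = 1.3040/1.4242 = 0.9156
(Galilean addition would give +1.304c, exceeding c.)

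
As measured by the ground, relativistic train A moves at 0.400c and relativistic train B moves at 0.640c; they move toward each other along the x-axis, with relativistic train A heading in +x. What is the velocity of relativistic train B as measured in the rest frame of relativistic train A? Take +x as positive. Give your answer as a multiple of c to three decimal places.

β_A = 0.400, β_B = -0.640.
Transform to A's frame with the inverse velocity-addition law: u' = (u − v)/(1 − uv/c²), taking u = β_B and v = β_A.
u' = (-0.640 − 0.400) / (1 − (0.400)(-0.640)) = -1.0400/1.2560 = -0.8280.

-0.828c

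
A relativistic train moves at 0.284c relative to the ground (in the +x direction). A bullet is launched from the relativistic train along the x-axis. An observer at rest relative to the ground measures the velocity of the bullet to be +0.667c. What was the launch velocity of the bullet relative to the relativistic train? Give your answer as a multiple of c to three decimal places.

Invert the composition law: u' = (u − v)/(1 − uv/c²).
u' = (0.667 − 0.284) / (1 − (0.667)(0.284)) = 0.3830/0.8106 = 0.4725.

+0.473c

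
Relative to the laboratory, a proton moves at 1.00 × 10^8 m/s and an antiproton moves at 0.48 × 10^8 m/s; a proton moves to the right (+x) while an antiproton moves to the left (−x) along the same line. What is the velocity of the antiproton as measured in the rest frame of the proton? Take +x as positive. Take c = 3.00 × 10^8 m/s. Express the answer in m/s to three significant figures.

-1.41 × 10^8 m/s

β_A = 0.333, β_B = -0.160 (dividing each by c = 3.00 × 10^8 m/s).
Transform to A's frame with the inverse velocity-addition law: u' = (u − v)/(1 − uv/c²), taking u = β_B and v = β_A.
u' = (-0.160 − 0.333) / (1 − (0.333)(-0.160)) = -0.4933/1.0533 = -0.4684.
u' = -0.4684 × 3.00 × 10^8 m/s.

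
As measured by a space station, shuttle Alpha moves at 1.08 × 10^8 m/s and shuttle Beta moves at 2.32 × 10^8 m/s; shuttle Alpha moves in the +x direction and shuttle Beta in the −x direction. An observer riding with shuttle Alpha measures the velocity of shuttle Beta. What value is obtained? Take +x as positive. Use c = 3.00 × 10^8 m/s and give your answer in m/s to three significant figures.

β_A = 0.360, β_B = -0.773 (dividing each by c = 3.00 × 10^8 m/s).
Transform to A's frame with the inverse velocity-addition law: u' = (u − v)/(1 − uv/c²), taking u = β_B and v = β_A.
u' = (-0.773 − 0.360) / (1 − (0.360)(-0.773)) = -1.1333/1.2784 = -0.8865.
u' = -0.8865 × 3.00 × 10^8 m/s.

-2.66 × 10^8 m/s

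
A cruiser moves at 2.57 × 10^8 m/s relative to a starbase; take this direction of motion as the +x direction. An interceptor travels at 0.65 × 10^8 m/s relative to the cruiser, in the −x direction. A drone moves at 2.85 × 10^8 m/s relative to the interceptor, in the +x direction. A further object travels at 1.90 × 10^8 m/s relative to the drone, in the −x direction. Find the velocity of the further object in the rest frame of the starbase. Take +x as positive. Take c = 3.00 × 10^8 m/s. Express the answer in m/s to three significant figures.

Apply u = (u' + v)/(1 + u'v/c²) successively, working outward toward the starbase.
(Dividing each given speed by c = 3.00 × 10^8 m/s to work in units of c.)
Start: velocity of the cruiser relative to the starbase = 0.8567c.
Compose with the interceptor (u' = -0.217 in the cruiser frame): u_1 = (-0.217 + 0.857) / (1 + (-0.217)·0.857) = 0.6400/0.8144 = 0.7859.
Compose with the drone (u' = 0.950 in the interceptor frame): u_2 = (0.950 + 0.786) / (1 + 0.950·0.786) = 1.7359/1.7466 = 0.9939.
Compose with the further object (u' = -0.633 in the drone frame): u_3 = (-0.633 + 0.994) / (1 + (-0.633)·0.994) = 0.3605/0.3705 = 0.9730.
So u = 0.9730 × 3.00 × 10^8 m/s.

+2.92 × 10^8 m/s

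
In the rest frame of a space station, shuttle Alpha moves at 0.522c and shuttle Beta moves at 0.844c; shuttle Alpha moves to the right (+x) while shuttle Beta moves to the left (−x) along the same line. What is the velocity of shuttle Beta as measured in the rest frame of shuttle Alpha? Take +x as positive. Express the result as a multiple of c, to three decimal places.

β_A = 0.522, β_B = -0.844.
Transform to A's frame with the inverse velocity-addition law: u' = (u − v)/(1 − uv/c²), taking u = β_B and v = β_A.
u' = (-0.844 − 0.522) / (1 − (0.522)(-0.844)) = -1.3660/1.4406 = -0.9482.

-0.948c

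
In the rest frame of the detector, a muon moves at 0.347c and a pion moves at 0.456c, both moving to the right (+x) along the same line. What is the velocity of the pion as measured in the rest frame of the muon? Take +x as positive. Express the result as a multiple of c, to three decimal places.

β_A = 0.347, β_B = 0.456.
Transform to A's frame with the inverse velocity-addition law: u' = (u − v)/(1 − uv/c²), taking u = β_B and v = β_A.
u' = (0.456 − 0.347) / (1 − (0.347)(0.456)) = 0.1090/0.8418 = 0.1295.

+0.129c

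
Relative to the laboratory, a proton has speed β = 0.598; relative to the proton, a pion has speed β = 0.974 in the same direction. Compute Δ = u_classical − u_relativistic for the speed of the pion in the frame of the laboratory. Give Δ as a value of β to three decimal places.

Δ = 0.579

Galilean: u_cl = 0.974 + 0.598 = 1.5720.
Relativistic: u_rel = (0.974 + 0.598) / (1 + 0.974·0.598) = 1.5720/1.5825 = 0.9934.
Δ = 1.5720 − 0.9934 = 0.5786.
(The classical prediction exceeds c; the relativistic result does not.)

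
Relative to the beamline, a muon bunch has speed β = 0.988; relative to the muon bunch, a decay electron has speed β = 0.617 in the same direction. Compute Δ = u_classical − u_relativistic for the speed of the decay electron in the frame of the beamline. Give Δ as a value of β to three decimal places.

Galilean: u_cl = 0.617 + 0.988 = 1.6050.
Relativistic: u_rel = (0.617 + 0.988) / (1 + 0.617·0.988) = 1.6050/1.6096 = 0.9971.
Δ = 1.6050 − 0.9971 = 0.6079.
(The classical prediction exceeds c; the relativistic result does not.)

Δ = 0.608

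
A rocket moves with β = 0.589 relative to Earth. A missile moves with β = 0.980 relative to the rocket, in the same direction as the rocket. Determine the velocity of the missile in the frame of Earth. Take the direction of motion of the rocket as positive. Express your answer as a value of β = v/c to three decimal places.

β = 0.995

With v = 0.589 and u' = 0.980 (in units of c),
u = (u' + v)/(1 + u'v/c²):
u = (0.980 + 0.589) / (1 + 0.980·0.589) = 1.5690/1.5772 = 0.9948
(Galilean addition would give +1.569c, exceeding c.)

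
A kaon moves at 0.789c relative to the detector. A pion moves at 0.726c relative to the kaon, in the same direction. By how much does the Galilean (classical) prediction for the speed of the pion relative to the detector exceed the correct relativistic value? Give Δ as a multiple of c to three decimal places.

Galilean: u_cl = 0.726 + 0.789 = 1.5150.
Relativistic: u_rel = (0.726 + 0.789) / (1 + 0.726·0.789) = 1.5150/1.5728 = 0.9632.
Δ = 1.5150 − 0.9632 = 0.5518.
(The classical prediction exceeds c; the relativistic result does not.)

Δ = 0.552c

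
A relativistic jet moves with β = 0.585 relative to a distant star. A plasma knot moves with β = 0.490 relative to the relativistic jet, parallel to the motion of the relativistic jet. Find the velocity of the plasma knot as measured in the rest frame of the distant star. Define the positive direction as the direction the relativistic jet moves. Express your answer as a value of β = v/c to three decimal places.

β = 0.836

With v = 0.585 and u' = 0.490 (in units of c),
u = (u' + v)/(1 + u'v/c²):
u = (0.490 + 0.585) / (1 + 0.490·0.585) = 1.0750/1.2867 = 0.8355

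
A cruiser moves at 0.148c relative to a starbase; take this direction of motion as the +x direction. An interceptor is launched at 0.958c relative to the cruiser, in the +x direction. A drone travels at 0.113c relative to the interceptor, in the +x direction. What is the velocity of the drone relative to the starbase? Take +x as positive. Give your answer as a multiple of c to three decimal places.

0.975c

Apply u = (u' + v)/(1 + u'v/c²) successively, working outward toward the starbase.
Start: velocity of the cruiser relative to the starbase = 0.1480c.
Compose with the interceptor (u' = 0.958 in the cruiser frame): u_1 = (0.958 + 0.148) / (1 + 0.958·0.148) = 1.1060/1.1418 = 0.9687.
Compose with the drone (u' = 0.113 in the interceptor frame): u_2 = (0.113 + 0.969) / (1 + 0.113·0.969) = 1.0817/1.1095 = 0.9749.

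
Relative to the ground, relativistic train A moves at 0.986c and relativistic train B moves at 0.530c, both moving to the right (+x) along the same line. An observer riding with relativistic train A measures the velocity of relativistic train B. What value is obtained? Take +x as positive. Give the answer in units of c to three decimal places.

β_A = 0.986, β_B = 0.530.
Transform to A's frame with the inverse velocity-addition law: u' = (u − v)/(1 − uv/c²), taking u = β_B and v = β_A.
u' = (0.530 − 0.986) / (1 − (0.986)(0.530)) = -0.4560/0.4774 = -0.9551.

-0.955c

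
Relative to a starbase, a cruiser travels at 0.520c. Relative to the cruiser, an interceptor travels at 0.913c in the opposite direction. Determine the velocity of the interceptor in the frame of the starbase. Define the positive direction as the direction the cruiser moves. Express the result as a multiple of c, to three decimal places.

With v = 0.520 and u' = -0.913 (in units of c),
u = (u' + v)/(1 + u'v/c²):
u = (-0.913 + 0.520) / (1 + (-0.913)·0.520) = -0.3930/0.5252 = -0.7482

-0.748c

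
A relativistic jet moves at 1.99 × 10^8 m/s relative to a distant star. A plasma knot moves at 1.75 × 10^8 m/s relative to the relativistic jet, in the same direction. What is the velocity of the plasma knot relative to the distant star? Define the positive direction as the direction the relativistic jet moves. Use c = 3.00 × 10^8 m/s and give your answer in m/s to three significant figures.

2.70 × 10^8 m/s

In units of c (dividing by 3.00 × 10^8 m/s): v = 0.663, u' = 0.583.
u = (u' + v)/(1 + u'v/c²):
u = (0.583 + 0.663) / (1 + 0.583·0.663) = 1.2467/1.3869 = 0.8989
Converting back: u = 0.8989 × 3.00 × 10^8 m/s.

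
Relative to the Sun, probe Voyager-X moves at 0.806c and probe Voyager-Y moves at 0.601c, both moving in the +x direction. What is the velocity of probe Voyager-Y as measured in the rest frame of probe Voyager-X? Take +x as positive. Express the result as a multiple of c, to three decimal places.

-0.398c

β_A = 0.806, β_B = 0.601.
Transform to A's frame with the inverse velocity-addition law: u' = (u − v)/(1 − uv/c²), taking u = β_B and v = β_A.
u' = (0.601 − 0.806) / (1 − (0.806)(0.601)) = -0.2050/0.5156 = -0.3976.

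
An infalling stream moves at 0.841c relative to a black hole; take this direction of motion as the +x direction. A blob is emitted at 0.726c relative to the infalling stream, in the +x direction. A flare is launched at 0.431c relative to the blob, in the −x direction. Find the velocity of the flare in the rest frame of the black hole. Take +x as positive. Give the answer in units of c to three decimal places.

+0.933c

Apply u = (u' + v)/(1 + u'v/c²) successively, working outward toward the black hole.
Start: velocity of the infalling stream relative to the black hole = 0.8410c.
Compose with the blob (u' = 0.726 in the infalling stream frame): u_1 = (0.726 + 0.841) / (1 + 0.726·0.841) = 1.5670/1.6106 = 0.9729.
Compose with the flare (u' = -0.431 in the blob frame): u_2 = (-0.431 + 0.973) / (1 + (-0.431)·0.973) = 0.5419/0.5807 = 0.9333.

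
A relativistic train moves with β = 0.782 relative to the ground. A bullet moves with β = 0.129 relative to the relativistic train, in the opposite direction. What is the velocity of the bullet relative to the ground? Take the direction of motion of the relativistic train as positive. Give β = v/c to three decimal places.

β = +0.726

With v = 0.782 and u' = -0.129 (in units of c),
u = (u' + v)/(1 + u'v/c²):
u = (-0.129 + 0.782) / (1 + (-0.129)·0.782) = 0.6530/0.8991 = 0.7263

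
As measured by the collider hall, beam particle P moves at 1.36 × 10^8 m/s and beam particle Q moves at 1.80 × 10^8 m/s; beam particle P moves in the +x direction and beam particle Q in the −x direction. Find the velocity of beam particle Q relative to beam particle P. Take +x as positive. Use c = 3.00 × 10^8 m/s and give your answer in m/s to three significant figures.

β_A = 0.453, β_B = -0.600 (dividing each by c = 3.00 × 10^8 m/s).
Transform to A's frame with the inverse velocity-addition law: u' = (u − v)/(1 − uv/c²), taking u = β_B and v = β_A.
u' = (-0.600 − 0.453) / (1 − (0.453)(-0.600)) = -1.0533/1.2720 = -0.8281.
u' = -0.8281 × 3.00 × 10^8 m/s.

-2.48 × 10^8 m/s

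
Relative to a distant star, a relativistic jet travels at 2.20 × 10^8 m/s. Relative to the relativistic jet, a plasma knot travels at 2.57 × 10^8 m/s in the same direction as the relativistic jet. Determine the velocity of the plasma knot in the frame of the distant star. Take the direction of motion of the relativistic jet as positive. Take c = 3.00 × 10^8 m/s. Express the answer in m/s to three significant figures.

In units of c (dividing by 3.00 × 10^8 m/s): v = 0.733, u' = 0.857.
u = (u' + v)/(1 + u'v/c²):
u = (0.857 + 0.733) / (1 + 0.857·0.733) = 1.5900/1.6282 = 0.9765
(Galilean addition would give +1.590c, exceeding c.)
Converting back: u = 0.9765 × 3.00 × 10^8 m/s.

2.93 × 10^8 m/s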